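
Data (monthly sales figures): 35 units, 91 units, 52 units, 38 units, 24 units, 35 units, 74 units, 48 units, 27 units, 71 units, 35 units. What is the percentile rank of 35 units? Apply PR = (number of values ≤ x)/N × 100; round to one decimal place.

45.5

N = 11.
Strictly below 35: 2. Equal to 35: 3.
PR = 5/11 × 100 = 45.5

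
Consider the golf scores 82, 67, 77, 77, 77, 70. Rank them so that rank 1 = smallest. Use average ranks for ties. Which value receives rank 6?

Sorted (ascending): 67, 70, 77, 77, 77, 82
The 3 values of 77 occupy positions 3–5 → average rank 4.
Rank 6 → value 82.

82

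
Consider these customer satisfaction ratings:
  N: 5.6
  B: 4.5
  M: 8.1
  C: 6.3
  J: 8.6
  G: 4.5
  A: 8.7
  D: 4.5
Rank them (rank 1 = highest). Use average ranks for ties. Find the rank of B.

7

Sorted (descending): 8.7, 8.6, 8.1, 6.3, 5.6, 4.5, 4.5, 4.5
The 3 values of 4.5 occupy positions 6–8 → average rank 7.
B has value 4.5 → rank 7.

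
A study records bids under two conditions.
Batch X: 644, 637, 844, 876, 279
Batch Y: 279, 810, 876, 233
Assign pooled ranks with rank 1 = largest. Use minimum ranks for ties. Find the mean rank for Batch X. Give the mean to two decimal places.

4.40

Sorted (descending): 876, 876, 844, 810, 644, 637, 279, 279, 233
The 2 values of 876 occupy positions 1–2 → each gets rank 1.
The 2 values of 279 occupy positions 7–8 → each gets rank 7.
Batch X values → pooled ranks: 644→5, 637→6, 844→3, 876→1, 279→7
Mean rank = (5 + 6 + 3 + 1 + 7) / 5 = 4.40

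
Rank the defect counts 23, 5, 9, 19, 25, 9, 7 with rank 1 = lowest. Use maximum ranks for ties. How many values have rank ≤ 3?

2

Sorted (ascending): 5, 7, 9, 9, 19, 23, 25
The 2 values of 9 occupy positions 3–4 → each gets rank 4.
Ranks ≤ 3: {1, 2} → 2 values.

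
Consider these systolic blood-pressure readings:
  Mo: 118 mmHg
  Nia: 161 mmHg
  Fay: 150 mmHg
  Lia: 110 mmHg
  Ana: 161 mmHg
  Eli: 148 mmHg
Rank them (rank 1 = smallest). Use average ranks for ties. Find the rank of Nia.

5.5

Sorted (ascending): 110, 118, 148, 150, 161, 161
The 2 values of 161 occupy positions 5–6 → average rank (5+6)/2 = 5.5.
Nia has value 161 mmHg → rank 5.5.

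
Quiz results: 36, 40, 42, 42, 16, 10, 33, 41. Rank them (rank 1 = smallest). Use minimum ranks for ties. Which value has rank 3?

Sorted (ascending): 10, 16, 33, 36, 40, 41, 42, 42
The 2 values of 42 occupy positions 7–8 → each gets rank 7.
Rank 3 → value 33.

33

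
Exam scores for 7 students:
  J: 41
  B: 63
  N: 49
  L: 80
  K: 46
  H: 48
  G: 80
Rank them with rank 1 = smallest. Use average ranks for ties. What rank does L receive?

Sorted (ascending): 41, 46, 48, 49, 63, 80, 80
The 2 values of 80 occupy positions 6–7 → average rank (6+7)/2 = 6.5.
L has value 80 → rank 6.5.

6.5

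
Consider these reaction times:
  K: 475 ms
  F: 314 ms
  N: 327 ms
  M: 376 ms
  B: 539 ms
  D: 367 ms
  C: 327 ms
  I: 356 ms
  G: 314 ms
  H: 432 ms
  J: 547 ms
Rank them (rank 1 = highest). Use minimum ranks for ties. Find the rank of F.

Sorted (descending): 547, 539, 475, 432, 376, 367, 356, 327, 327, 314, 314
The 2 values of 327 occupy positions 8–9 → each gets rank 8.
The 2 values of 314 occupy positions 10–11 → each gets rank 10.
F has value 314 ms → rank 10.

10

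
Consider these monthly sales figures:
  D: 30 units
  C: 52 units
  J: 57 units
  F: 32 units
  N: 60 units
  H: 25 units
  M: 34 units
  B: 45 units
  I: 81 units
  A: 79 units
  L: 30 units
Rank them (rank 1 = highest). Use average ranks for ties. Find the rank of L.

9.5

Sorted (descending): 81, 79, 60, 57, 52, 45, 34, 32, 30, 30, 25
The 2 values of 30 occupy positions 9–10 → average rank (9+10)/2 = 9.5.
L has value 30 units → rank 9.5.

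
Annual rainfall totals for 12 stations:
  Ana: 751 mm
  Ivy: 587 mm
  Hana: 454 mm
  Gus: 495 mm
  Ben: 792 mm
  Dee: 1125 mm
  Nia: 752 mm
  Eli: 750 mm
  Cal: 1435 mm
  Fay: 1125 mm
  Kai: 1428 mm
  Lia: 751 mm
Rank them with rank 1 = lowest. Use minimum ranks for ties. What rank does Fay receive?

9

Sorted (ascending): 454, 495, 587, 750, 751, 751, 752, 792, 1125, 1125, 1428, 1435
The 2 values of 751 occupy positions 5–6 → each gets rank 5.
The 2 values of 1125 occupy positions 9–10 → each gets rank 9.
Fay has value 1125 mm → rank 9.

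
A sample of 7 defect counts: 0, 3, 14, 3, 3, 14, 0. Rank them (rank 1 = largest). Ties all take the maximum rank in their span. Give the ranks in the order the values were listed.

Sorted (descending): 14, 14, 3, 3, 3, 0, 0
The 2 values of 14 occupy positions 1–2 → each gets rank 2.
The 3 values of 3 occupy positions 3–5 → each gets rank 5.
The 2 values of 0 occupy positions 6–7 → each gets rank 7.

7, 5, 2, 5, 5, 2, 7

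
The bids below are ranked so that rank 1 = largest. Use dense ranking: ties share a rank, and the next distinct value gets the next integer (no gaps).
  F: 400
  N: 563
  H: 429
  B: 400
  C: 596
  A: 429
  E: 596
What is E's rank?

Sorted (descending): 596, 596, 563, 429, 429, 400, 400
The 2 values of 596 share dense rank 1.
The 2 values of 429 share dense rank 3.
The 2 values of 400 share dense rank 4.
Remaining distinct values take the next consecutive integers.
E has value 596 → rank 1.

1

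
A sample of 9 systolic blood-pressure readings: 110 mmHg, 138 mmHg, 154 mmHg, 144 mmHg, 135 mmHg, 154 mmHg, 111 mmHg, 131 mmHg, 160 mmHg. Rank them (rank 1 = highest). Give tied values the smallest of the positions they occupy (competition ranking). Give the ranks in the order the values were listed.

Sorted (descending): 160, 154, 154, 144, 138, 135, 131, 111, 110
The 2 values of 154 occupy positions 2–3 → each gets rank 2.

9, 5, 2, 4, 6, 2, 8, 7, 1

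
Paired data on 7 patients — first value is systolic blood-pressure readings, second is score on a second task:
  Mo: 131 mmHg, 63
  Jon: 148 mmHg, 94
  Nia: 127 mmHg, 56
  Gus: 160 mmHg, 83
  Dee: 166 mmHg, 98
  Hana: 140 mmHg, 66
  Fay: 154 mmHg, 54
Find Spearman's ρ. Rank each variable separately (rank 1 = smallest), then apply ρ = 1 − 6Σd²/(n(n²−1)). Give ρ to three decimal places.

Ranks of variable 1: 2, 4, 1, 6, 7, 3, 5
Ranks of variable 2: 3, 6, 2, 5, 7, 4, 1
d = r₁ − r₂: -1, -2, -1, 1, 0, -1, 4
d²: 1, 4, 1, 1, 0, 1, 16; Σd² = 24
ρ = 1 − 6·24/(7·48) = 1 − 144/336 = 0.571

0.571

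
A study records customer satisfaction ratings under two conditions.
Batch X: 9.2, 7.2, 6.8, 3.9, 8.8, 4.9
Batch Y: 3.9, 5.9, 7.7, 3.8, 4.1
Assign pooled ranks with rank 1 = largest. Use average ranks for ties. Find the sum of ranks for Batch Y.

Sorted (descending): 9.2, 8.8, 7.7, 7.2, 6.8, 5.9, 4.9, 4.1, 3.9, 3.9, 3.8
The 2 values of 3.9 occupy positions 9–10 → average rank (9+10)/2 = 9.5.
Batch Y values → pooled ranks: 3.9→9.5, 5.9→6, 7.7→3, 3.8→11, 4.1→8
Rank sum = 9.5 + 6 + 3 + 11 + 8 = 37.5

37.5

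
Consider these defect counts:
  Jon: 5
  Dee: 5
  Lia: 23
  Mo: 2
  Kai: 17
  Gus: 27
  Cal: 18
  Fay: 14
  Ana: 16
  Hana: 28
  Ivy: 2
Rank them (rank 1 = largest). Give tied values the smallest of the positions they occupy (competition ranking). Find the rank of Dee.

8

Sorted (descending): 28, 27, 23, 18, 17, 16, 14, 5, 5, 2, 2
The 2 values of 5 occupy positions 8–9 → each gets rank 8.
The 2 values of 2 occupy positions 10–11 → each gets rank 10.
Dee has value 5 → rank 8.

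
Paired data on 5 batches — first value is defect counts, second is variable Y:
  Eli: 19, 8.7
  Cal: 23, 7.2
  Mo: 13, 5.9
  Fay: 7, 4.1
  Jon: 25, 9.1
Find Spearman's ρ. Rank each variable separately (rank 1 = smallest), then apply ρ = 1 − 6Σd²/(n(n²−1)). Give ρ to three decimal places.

0.900

Ranks of variable 1: 3, 4, 2, 1, 5
Ranks of variable 2: 4, 3, 2, 1, 5
d = r₁ − r₂: -1, 1, 0, 0, 0
d²: 1, 1, 0, 0, 0; Σd² = 2
ρ = 1 − 6·2/(5·24) = 1 − 12/120 = 0.900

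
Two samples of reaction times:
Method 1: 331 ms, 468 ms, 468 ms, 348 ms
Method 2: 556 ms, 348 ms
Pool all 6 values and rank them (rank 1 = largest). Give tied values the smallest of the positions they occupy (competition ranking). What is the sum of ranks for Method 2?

5

Sorted (descending): 556, 468, 468, 348, 348, 331
The 2 values of 468 occupy positions 2–3 → each gets rank 2.
The 2 values of 348 occupy positions 4–5 → each gets rank 4.
Method 2 values → pooled ranks: 556→1, 348→4
Rank sum = 1 + 4 = 5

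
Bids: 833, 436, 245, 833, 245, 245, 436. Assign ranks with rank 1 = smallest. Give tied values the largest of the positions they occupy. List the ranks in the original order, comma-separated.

Sorted (ascending): 245, 245, 245, 436, 436, 833, 833
The 3 values of 245 occupy positions 1–3 → each gets rank 3.
The 2 values of 436 occupy positions 4–5 → each gets rank 5.
The 2 values of 833 occupy positions 6–7 → each gets rank 7.

7, 5, 3, 7, 3, 3, 5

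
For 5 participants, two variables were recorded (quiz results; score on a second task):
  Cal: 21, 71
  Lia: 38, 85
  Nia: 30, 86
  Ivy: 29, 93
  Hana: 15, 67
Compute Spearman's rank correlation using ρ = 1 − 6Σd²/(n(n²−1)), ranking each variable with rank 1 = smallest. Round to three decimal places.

Ranks of variable 1: 2, 5, 4, 3, 1
Ranks of variable 2: 2, 3, 4, 5, 1
d = r₁ − r₂: 0, 2, 0, -2, 0
d²: 0, 4, 0, 4, 0; Σd² = 8
ρ = 1 − 6·8/(5·24) = 1 − 48/120 = 0.600

0.600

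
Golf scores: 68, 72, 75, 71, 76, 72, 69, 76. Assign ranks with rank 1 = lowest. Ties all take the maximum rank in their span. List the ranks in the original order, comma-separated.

1, 5, 6, 3, 8, 5, 2, 8

Sorted (ascending): 68, 69, 71, 72, 72, 75, 76, 76
The 2 values of 72 occupy positions 4–5 → each gets rank 5.
The 2 values of 76 occupy positions 7–8 → each gets rank 8.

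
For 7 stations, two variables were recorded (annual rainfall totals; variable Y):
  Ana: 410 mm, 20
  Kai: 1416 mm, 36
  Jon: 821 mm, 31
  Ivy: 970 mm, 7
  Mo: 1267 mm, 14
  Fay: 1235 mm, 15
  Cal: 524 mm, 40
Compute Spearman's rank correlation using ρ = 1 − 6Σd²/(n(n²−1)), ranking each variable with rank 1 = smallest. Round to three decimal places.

-0.214

Ranks of variable 1: 1, 7, 3, 4, 6, 5, 2
Ranks of variable 2: 4, 6, 5, 1, 2, 3, 7
d = r₁ − r₂: -3, 1, -2, 3, 4, 2, -5
d²: 9, 1, 4, 9, 16, 4, 25; Σd² = 68
ρ = 1 − 6·68/(7·48) = 1 − 408/336 = -0.214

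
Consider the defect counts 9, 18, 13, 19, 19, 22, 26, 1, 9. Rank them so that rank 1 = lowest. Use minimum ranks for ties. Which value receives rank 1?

1

Sorted (ascending): 1, 9, 9, 13, 18, 19, 19, 22, 26
The 2 values of 9 occupy positions 2–3 → each gets rank 2.
The 2 values of 19 occupy positions 6–7 → each gets rank 6.
Rank 1 → value 1.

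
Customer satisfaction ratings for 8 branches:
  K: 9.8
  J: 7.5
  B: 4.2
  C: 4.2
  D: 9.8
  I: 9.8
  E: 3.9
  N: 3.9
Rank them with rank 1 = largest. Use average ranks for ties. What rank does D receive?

Sorted (descending): 9.8, 9.8, 9.8, 7.5, 4.2, 4.2, 3.9, 3.9
The 3 values of 9.8 occupy positions 1–3 → average rank 2.
The 2 values of 4.2 occupy positions 5–6 → average rank (5+6)/2 = 5.5.
The 2 values of 3.9 occupy positions 7–8 → average rank (7+8)/2 = 7.5.
D has value 9.8 → rank 2.

2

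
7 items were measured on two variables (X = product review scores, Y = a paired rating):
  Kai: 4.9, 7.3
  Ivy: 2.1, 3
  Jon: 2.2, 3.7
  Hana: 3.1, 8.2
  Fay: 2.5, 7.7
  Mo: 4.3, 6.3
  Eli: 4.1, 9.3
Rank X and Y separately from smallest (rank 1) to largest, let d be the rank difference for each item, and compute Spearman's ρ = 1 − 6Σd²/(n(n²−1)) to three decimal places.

0.464

Ranks of variable 1: 7, 1, 2, 4, 3, 6, 5
Ranks of variable 2: 4, 1, 2, 6, 5, 3, 7
d = r₁ − r₂: 3, 0, 0, -2, -2, 3, -2
d²: 9, 0, 0, 4, 4, 9, 4; Σd² = 30
ρ = 1 − 6·30/(7·48) = 1 − 180/336 = 0.464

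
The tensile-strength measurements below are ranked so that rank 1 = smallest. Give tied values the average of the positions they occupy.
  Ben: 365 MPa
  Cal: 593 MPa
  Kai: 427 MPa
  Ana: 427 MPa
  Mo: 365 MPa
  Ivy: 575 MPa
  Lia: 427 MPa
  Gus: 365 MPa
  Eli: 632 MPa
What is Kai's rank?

Sorted (ascending): 365, 365, 365, 427, 427, 427, 575, 593, 632
The 3 values of 365 occupy positions 1–3 → average rank 2.
The 3 values of 427 occupy positions 4–6 → average rank 5.
Kai has value 427 MPa → rank 5.

5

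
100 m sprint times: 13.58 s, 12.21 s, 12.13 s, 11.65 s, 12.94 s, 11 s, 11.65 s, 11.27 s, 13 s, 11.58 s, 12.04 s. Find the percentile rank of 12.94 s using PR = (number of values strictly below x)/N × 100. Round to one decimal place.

72.7

N = 11.
Strictly below 12.94: 8. Equal to 12.94: 1.
PR = 8/11 × 100 = 72.7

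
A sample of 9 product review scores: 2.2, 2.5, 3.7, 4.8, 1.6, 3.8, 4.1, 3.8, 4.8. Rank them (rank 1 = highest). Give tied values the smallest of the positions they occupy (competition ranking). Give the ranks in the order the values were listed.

Sorted (descending): 4.8, 4.8, 4.1, 3.8, 3.8, 3.7, 2.5, 2.2, 1.6
The 2 values of 4.8 occupy positions 1–2 → each gets rank 1.
The 2 values of 3.8 occupy positions 4–5 → each gets rank 4.

8, 7, 6, 1, 9, 4, 3, 4, 1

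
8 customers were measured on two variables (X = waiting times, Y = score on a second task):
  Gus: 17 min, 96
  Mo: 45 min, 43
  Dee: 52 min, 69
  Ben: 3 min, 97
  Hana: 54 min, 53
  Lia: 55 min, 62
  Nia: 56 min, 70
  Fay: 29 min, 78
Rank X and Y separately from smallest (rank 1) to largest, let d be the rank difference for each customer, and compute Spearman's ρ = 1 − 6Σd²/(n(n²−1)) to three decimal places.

Ranks of variable 1: 2, 4, 5, 1, 6, 7, 8, 3
Ranks of variable 2: 7, 1, 4, 8, 2, 3, 5, 6
d = r₁ − r₂: -5, 3, 1, -7, 4, 4, 3, -3
d²: 25, 9, 1, 49, 16, 16, 9, 9; Σd² = 134
ρ = 1 − 6·134/(8·63) = 1 − 804/504 = -0.595

-0.595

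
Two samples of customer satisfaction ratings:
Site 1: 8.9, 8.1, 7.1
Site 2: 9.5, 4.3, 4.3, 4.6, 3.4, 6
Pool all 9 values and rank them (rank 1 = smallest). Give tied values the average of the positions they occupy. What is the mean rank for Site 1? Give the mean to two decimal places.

Sorted (ascending): 3.4, 4.3, 4.3, 4.6, 6, 7.1, 8.1, 8.9, 9.5
The 2 values of 4.3 occupy positions 2–3 → average rank (2+3)/2 = 2.5.
Site 1 values → pooled ranks: 8.9→8, 8.1→7, 7.1→6
Mean rank = (8 + 7 + 6) / 3 = 7.00

7.00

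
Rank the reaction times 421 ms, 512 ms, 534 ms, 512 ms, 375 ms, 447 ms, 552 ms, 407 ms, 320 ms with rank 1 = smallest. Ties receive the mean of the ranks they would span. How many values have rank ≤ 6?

5

Sorted (ascending): 320, 375, 407, 421, 447, 512, 512, 534, 552
The 2 values of 512 occupy positions 6–7 → average rank (6+7)/2 = 6.5.
Ranks ≤ 6: {1, 2, 3, 4, 5} → 5 values.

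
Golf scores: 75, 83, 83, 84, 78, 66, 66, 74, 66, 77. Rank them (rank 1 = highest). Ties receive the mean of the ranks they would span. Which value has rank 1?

84

Sorted (descending): 84, 83, 83, 78, 77, 75, 74, 66, 66, 66
The 2 values of 83 occupy positions 2–3 → average rank (2+3)/2 = 2.5.
The 3 values of 66 occupy positions 8–10 → average rank 9.
Rank 1 → value 84.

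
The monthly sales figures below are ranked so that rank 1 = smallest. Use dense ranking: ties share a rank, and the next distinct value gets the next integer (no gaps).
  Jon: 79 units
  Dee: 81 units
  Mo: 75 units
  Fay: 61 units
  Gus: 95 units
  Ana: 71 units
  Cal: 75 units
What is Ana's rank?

Sorted (ascending): 61, 71, 75, 75, 79, 81, 95
The 2 values of 75 share dense rank 3.
Remaining distinct values take the next consecutive integers.
Ana has value 71 units → rank 2.

2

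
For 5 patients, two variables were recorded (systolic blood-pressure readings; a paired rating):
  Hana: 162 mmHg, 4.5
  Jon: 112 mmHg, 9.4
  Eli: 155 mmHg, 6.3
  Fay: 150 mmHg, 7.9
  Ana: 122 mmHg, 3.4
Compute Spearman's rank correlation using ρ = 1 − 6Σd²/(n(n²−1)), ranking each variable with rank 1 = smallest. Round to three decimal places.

Ranks of variable 1: 5, 1, 4, 3, 2
Ranks of variable 2: 2, 5, 3, 4, 1
d = r₁ − r₂: 3, -4, 1, -1, 1
d²: 9, 16, 1, 1, 1; Σd² = 28
ρ = 1 − 6·28/(5·24) = 1 − 168/120 = -0.400

-0.400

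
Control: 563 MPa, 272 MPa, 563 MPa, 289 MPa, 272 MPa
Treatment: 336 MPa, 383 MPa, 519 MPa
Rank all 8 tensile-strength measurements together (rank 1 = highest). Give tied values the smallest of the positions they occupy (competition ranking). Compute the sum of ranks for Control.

22

Sorted (descending): 563, 563, 519, 383, 336, 289, 272, 272
The 2 values of 563 occupy positions 1–2 → each gets rank 1.
The 2 values of 272 occupy positions 7–8 → each gets rank 7.
Control values → pooled ranks: 563→1, 272→7, 563→1, 289→6, 272→7
Rank sum = 1 + 7 + 1 + 6 + 7 = 22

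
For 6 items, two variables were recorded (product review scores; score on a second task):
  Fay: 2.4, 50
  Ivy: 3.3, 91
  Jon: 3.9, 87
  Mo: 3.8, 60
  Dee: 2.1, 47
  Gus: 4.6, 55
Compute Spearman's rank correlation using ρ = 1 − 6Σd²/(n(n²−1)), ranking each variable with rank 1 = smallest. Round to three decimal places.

Ranks of variable 1: 2, 3, 5, 4, 1, 6
Ranks of variable 2: 2, 6, 5, 4, 1, 3
d = r₁ − r₂: 0, -3, 0, 0, 0, 3
d²: 0, 9, 0, 0, 0, 9; Σd² = 18
ρ = 1 − 6·18/(6·35) = 1 − 108/210 = 0.486

0.486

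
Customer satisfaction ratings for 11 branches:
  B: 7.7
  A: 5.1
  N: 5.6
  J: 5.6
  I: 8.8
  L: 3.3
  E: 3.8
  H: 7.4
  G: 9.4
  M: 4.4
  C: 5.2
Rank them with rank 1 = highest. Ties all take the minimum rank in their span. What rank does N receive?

5

Sorted (descending): 9.4, 8.8, 7.7, 7.4, 5.6, 5.6, 5.2, 5.1, 4.4, 3.8, 3.3
The 2 values of 5.6 occupy positions 5–6 → each gets rank 5.
N has value 5.6 → rank 5.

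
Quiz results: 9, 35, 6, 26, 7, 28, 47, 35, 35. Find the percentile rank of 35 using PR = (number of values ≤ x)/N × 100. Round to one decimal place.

88.9

N = 9.
Strictly below 35: 5. Equal to 35: 3.
PR = 8/9 × 100 = 88.9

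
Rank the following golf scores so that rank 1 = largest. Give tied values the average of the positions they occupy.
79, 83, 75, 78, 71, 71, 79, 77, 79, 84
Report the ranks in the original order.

4, 2, 8, 6, 9.5, 9.5, 4, 7, 4, 1

Sorted (descending): 84, 83, 79, 79, 79, 78, 77, 75, 71, 71
The 3 values of 79 occupy positions 3–5 → average rank 4.
The 2 values of 71 occupy positions 9–10 → average rank (9+10)/2 = 9.5.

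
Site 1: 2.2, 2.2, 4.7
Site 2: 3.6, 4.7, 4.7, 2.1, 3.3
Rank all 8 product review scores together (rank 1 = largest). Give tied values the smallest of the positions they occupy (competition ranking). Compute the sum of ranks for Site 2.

19

Sorted (descending): 4.7, 4.7, 4.7, 3.6, 3.3, 2.2, 2.2, 2.1
The 3 values of 4.7 occupy positions 1–3 → each gets rank 1.
The 2 values of 2.2 occupy positions 6–7 → each gets rank 6.
Site 2 values → pooled ranks: 3.6→4, 4.7→1, 4.7→1, 2.1→8, 3.3→5
Rank sum = 4 + 1 + 1 + 8 + 5 = 19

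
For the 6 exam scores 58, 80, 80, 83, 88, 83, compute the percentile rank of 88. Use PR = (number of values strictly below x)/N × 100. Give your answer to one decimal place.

83.3

N = 6.
Strictly below 88: 5. Equal to 88: 1.
PR = 5/6 × 100 = 83.3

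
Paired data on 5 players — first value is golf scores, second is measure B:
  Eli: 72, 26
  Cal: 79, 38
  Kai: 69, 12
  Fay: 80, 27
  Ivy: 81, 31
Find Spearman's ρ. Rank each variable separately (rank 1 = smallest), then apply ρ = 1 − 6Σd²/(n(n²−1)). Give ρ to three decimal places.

0.700

Ranks of variable 1: 2, 3, 1, 4, 5
Ranks of variable 2: 2, 5, 1, 3, 4
d = r₁ − r₂: 0, -2, 0, 1, 1
d²: 0, 4, 0, 1, 1; Σd² = 6
ρ = 1 − 6·6/(5·24) = 1 − 36/120 = 0.700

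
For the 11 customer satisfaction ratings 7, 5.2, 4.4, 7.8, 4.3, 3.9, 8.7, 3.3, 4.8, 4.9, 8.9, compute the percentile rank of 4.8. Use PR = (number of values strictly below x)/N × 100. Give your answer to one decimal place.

N = 11.
Strictly below 4.8: 4. Equal to 4.8: 1.
PR = 4/11 × 100 = 36.4

36.4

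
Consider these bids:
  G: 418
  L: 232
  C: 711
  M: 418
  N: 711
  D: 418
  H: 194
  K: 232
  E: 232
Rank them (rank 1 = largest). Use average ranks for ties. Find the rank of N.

1.5

Sorted (descending): 711, 711, 418, 418, 418, 232, 232, 232, 194
The 2 values of 711 occupy positions 1–2 → average rank (1+2)/2 = 1.5.
The 3 values of 418 occupy positions 3–5 → average rank 4.
The 3 values of 232 occupy positions 6–8 → average rank 7.
N has value 711 → rank 1.5.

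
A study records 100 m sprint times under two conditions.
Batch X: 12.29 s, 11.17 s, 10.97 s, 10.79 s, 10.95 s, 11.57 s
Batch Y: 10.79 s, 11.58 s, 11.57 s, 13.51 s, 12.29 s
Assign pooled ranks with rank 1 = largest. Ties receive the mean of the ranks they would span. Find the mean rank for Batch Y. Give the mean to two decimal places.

4.70

Sorted (descending): 13.51, 12.29, 12.29, 11.58, 11.57, 11.57, 11.17, 10.97, 10.95, 10.79, 10.79
The 2 values of 12.29 occupy positions 2–3 → average rank (2+3)/2 = 2.5.
The 2 values of 11.57 occupy positions 5–6 → average rank (5+6)/2 = 5.5.
The 2 values of 10.79 occupy positions 10–11 → average rank (10+11)/2 = 10.5.
Batch Y values → pooled ranks: 10.79→10.5, 11.58→4, 11.57→5.5, 13.51→1, 12.29→2.5
Mean rank = (10.5 + 4 + 5.5 + 1 + 2.5) / 5 = 4.70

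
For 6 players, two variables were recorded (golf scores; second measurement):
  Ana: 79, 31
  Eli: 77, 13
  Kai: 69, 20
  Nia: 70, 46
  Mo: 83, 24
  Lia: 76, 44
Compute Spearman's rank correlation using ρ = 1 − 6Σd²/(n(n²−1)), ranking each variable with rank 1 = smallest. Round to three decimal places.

-0.143

Ranks of variable 1: 5, 4, 1, 2, 6, 3
Ranks of variable 2: 4, 1, 2, 6, 3, 5
d = r₁ − r₂: 1, 3, -1, -4, 3, -2
d²: 1, 9, 1, 16, 9, 4; Σd² = 40
ρ = 1 − 6·40/(6·35) = 1 − 240/210 = -0.143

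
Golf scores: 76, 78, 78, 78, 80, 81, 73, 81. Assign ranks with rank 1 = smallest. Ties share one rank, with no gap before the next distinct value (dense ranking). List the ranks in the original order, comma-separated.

Sorted (ascending): 73, 76, 78, 78, 78, 80, 81, 81
The 3 values of 78 share dense rank 3.
The 2 values of 81 share dense rank 5.
Remaining distinct values take the next consecutive integers.

2, 3, 3, 3, 4, 5, 1, 5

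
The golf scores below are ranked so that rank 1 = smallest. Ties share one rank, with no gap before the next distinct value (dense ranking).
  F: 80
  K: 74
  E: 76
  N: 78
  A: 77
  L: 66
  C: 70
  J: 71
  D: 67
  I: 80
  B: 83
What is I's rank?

9

Sorted (ascending): 66, 67, 70, 71, 74, 76, 77, 78, 80, 80, 83
The 2 values of 80 share dense rank 9.
Remaining distinct values take the next consecutive integers.
I has value 80 → rank 9.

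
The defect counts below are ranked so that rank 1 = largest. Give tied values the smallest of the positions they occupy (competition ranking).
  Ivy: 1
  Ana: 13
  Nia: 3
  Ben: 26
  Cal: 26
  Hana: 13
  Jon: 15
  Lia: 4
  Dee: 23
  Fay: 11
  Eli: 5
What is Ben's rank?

1

Sorted (descending): 26, 26, 23, 15, 13, 13, 11, 5, 4, 3, 1
The 2 values of 26 occupy positions 1–2 → each gets rank 1.
The 2 values of 13 occupy positions 5–6 → each gets rank 5.
Ben has value 26 → rank 1.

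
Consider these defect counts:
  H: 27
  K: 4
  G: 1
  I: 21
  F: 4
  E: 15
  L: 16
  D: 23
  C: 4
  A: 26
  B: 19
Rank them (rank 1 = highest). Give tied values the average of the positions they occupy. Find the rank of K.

Sorted (descending): 27, 26, 23, 21, 19, 16, 15, 4, 4, 4, 1
The 3 values of 4 occupy positions 8–10 → average rank 9.
K has value 4 → rank 9.

9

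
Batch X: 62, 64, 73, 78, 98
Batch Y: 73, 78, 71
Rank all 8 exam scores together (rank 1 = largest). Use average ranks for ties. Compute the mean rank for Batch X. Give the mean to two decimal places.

Sorted (descending): 98, 78, 78, 73, 73, 71, 64, 62
The 2 values of 78 occupy positions 2–3 → average rank (2+3)/2 = 2.5.
The 2 values of 73 occupy positions 4–5 → average rank (4+5)/2 = 4.5.
Batch X values → pooled ranks: 62→8, 64→7, 73→4.5, 78→2.5, 98→1
Mean rank = (8 + 7 + 4.5 + 2.5 + 1) / 5 = 4.60

4.60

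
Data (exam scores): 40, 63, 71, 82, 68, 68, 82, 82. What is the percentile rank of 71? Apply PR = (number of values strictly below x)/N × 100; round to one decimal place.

N = 8.
Strictly below 71: 4. Equal to 71: 1.
PR = 4/8 × 100 = 50.0

50.0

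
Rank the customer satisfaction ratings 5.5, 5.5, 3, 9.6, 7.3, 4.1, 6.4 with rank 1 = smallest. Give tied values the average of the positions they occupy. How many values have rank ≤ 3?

2

Sorted (ascending): 3, 4.1, 5.5, 5.5, 6.4, 7.3, 9.6
The 2 values of 5.5 occupy positions 3–4 → average rank (3+4)/2 = 3.5.
Ranks ≤ 3: {1, 2} → 2 values.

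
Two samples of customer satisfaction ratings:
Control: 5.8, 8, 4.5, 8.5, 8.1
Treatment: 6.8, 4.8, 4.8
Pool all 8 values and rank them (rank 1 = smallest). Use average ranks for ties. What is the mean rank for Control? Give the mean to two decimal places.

Sorted (ascending): 4.5, 4.8, 4.8, 5.8, 6.8, 8, 8.1, 8.5
The 2 values of 4.8 occupy positions 2–3 → average rank (2+3)/2 = 2.5.
Control values → pooled ranks: 5.8→4, 8→6, 4.5→1, 8.5→8, 8.1→7
Mean rank = (4 + 6 + 1 + 8 + 7) / 5 = 5.20

5.20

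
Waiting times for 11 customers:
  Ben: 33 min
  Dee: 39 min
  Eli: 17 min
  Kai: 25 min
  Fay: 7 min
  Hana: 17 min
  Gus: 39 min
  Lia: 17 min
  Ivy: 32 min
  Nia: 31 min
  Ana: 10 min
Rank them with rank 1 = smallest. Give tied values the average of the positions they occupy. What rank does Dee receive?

10.5

Sorted (ascending): 7, 10, 17, 17, 17, 25, 31, 32, 33, 39, 39
The 3 values of 17 occupy positions 3–5 → average rank 4.
The 2 values of 39 occupy positions 10–11 → average rank (10+11)/2 = 10.5.
Dee has value 39 min → rank 10.5.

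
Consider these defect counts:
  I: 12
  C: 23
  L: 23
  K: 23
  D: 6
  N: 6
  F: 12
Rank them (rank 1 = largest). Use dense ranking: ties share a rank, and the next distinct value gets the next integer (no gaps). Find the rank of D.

3

Sorted (descending): 23, 23, 23, 12, 12, 6, 6
The 3 values of 23 share dense rank 1.
The 2 values of 12 share dense rank 2.
The 2 values of 6 share dense rank 3.
D has value 6 → rank 3.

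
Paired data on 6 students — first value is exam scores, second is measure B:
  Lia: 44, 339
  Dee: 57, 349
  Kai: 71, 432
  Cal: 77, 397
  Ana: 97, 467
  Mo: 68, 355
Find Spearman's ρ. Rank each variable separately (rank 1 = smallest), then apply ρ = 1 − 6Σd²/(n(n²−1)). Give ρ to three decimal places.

Ranks of variable 1: 1, 2, 4, 5, 6, 3
Ranks of variable 2: 1, 2, 5, 4, 6, 3
d = r₁ − r₂: 0, 0, -1, 1, 0, 0
d²: 0, 0, 1, 1, 0, 0; Σd² = 2
ρ = 1 − 6·2/(6·35) = 1 − 12/210 = 0.943

0.943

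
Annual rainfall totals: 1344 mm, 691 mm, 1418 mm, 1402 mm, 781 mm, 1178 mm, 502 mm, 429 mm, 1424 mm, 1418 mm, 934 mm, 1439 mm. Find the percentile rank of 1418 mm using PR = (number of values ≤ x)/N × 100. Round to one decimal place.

N = 12.
Strictly below 1418: 8. Equal to 1418: 2.
PR = 10/12 × 100 = 83.3

83.3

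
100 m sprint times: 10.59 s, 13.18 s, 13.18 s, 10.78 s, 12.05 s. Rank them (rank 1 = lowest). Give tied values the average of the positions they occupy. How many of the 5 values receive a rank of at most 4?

3

Sorted (ascending): 10.59, 10.78, 12.05, 13.18, 13.18
The 2 values of 13.18 occupy positions 4–5 → average rank (4+5)/2 = 4.5.
Ranks ≤ 4: {1, 2, 3} → 3 values.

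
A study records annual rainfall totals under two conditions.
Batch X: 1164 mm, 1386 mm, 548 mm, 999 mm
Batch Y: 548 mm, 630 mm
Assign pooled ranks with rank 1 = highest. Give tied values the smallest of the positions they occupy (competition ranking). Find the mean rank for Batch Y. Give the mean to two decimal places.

4.50

Sorted (descending): 1386, 1164, 999, 630, 548, 548
The 2 values of 548 occupy positions 5–6 → each gets rank 5.
Batch Y values → pooled ranks: 548→5, 630→4
Mean rank = (5 + 4) / 2 = 4.50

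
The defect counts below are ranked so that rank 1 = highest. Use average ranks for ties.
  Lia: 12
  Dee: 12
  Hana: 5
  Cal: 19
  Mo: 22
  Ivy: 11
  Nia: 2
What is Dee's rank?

3.5

Sorted (descending): 22, 19, 12, 12, 11, 5, 2
The 2 values of 12 occupy positions 3–4 → average rank (3+4)/2 = 3.5.
Dee has value 12 → rank 3.5.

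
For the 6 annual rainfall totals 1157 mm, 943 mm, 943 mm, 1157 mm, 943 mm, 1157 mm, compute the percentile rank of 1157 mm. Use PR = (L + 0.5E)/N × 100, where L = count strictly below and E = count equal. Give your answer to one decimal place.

75.0

N = 6.
Strictly below 1157: 3. Equal to 1157: 3.
PR = (3 + 0.5·3)/6 × 100 = 75.0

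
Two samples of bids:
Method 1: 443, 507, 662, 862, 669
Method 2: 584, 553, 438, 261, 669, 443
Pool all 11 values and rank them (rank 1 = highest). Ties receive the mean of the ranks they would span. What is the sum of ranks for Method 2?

43

Sorted (descending): 862, 669, 669, 662, 584, 553, 507, 443, 443, 438, 261
The 2 values of 669 occupy positions 2–3 → average rank (2+3)/2 = 2.5.
The 2 values of 443 occupy positions 8–9 → average rank (8+9)/2 = 8.5.
Method 2 values → pooled ranks: 584→5, 553→6, 438→10, 261→11, 669→2.5, 443→8.5
Rank sum = 5 + 6 + 10 + 11 + 2.5 + 8.5 = 43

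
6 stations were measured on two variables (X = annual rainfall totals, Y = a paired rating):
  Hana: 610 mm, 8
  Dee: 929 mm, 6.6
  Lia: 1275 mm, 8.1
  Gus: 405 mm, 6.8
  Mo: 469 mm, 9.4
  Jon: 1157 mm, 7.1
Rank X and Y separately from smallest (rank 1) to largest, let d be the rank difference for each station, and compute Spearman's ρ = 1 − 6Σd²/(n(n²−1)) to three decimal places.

Ranks of variable 1: 3, 4, 6, 1, 2, 5
Ranks of variable 2: 4, 1, 5, 2, 6, 3
d = r₁ − r₂: -1, 3, 1, -1, -4, 2
d²: 1, 9, 1, 1, 16, 4; Σd² = 32
ρ = 1 − 6·32/(6·35) = 1 − 192/210 = 0.086

0.086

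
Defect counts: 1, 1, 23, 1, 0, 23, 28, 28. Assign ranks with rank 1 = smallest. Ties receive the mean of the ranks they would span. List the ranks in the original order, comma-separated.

Sorted (ascending): 0, 1, 1, 1, 23, 23, 28, 28
The 3 values of 1 occupy positions 2–4 → average rank 3.
The 2 values of 23 occupy positions 5–6 → average rank (5+6)/2 = 5.5.
The 2 values of 28 occupy positions 7–8 → average rank (7+8)/2 = 7.5.

3, 3, 5.5, 3, 1, 5.5, 7.5, 7.5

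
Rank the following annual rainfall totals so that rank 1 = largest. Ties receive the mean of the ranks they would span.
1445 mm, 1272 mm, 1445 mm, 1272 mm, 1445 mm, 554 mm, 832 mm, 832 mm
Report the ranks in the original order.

Sorted (descending): 1445, 1445, 1445, 1272, 1272, 832, 832, 554
The 3 values of 1445 occupy positions 1–3 → average rank 2.
The 2 values of 1272 occupy positions 4–5 → average rank (4+5)/2 = 4.5.
The 2 values of 832 occupy positions 6–7 → average rank (6+7)/2 = 6.5.

2, 4.5, 2, 4.5, 2, 8, 6.5, 6.5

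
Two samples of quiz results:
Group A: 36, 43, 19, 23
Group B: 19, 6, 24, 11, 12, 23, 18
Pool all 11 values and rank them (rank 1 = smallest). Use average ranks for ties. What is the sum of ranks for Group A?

34

Sorted (ascending): 6, 11, 12, 18, 19, 19, 23, 23, 24, 36, 43
The 2 values of 19 occupy positions 5–6 → average rank (5+6)/2 = 5.5.
The 2 values of 23 occupy positions 7–8 → average rank (7+8)/2 = 7.5.
Group A values → pooled ranks: 36→10, 43→11, 19→5.5, 23→7.5
Rank sum = 10 + 11 + 5.5 + 7.5 = 34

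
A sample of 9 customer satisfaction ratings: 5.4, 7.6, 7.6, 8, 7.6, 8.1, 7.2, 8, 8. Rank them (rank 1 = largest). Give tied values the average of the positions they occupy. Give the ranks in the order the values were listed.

Sorted (descending): 8.1, 8, 8, 8, 7.6, 7.6, 7.6, 7.2, 5.4
The 3 values of 8 occupy positions 2–4 → average rank 3.
The 3 values of 7.6 occupy positions 5–7 → average rank 6.

9, 6, 6, 3, 6, 1, 8, 3, 3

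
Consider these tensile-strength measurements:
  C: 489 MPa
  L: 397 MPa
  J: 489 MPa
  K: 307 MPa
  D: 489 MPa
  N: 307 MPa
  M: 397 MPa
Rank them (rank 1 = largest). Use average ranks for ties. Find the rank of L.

4.5

Sorted (descending): 489, 489, 489, 397, 397, 307, 307
The 3 values of 489 occupy positions 1–3 → average rank 2.
The 2 values of 397 occupy positions 4–5 → average rank (4+5)/2 = 4.5.
The 2 values of 307 occupy positions 6–7 → average rank (6+7)/2 = 6.5.
L has value 397 MPa → rank 4.5.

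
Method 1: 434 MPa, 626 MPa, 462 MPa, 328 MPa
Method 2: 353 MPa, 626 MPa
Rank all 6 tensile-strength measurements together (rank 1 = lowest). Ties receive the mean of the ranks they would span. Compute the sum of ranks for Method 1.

13.5

Sorted (ascending): 328, 353, 434, 462, 626, 626
The 2 values of 626 occupy positions 5–6 → average rank (5+6)/2 = 5.5.
Method 1 values → pooled ranks: 434→3, 626→5.5, 462→4, 328→1
Rank sum = 3 + 5.5 + 4 + 1 = 13.5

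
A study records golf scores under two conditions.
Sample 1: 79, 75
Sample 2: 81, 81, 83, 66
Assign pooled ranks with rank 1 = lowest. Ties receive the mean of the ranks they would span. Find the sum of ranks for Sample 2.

16

Sorted (ascending): 66, 75, 79, 81, 81, 83
The 2 values of 81 occupy positions 4–5 → average rank (4+5)/2 = 4.5.
Sample 2 values → pooled ranks: 81→4.5, 81→4.5, 83→6, 66→1
Rank sum = 4.5 + 4.5 + 6 + 1 = 16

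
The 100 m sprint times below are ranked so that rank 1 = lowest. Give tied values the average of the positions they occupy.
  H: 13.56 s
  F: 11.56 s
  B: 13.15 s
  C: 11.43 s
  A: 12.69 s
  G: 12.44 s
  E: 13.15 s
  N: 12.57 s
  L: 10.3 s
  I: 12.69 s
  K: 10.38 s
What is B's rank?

Sorted (ascending): 10.3, 10.38, 11.43, 11.56, 12.44, 12.57, 12.69, 12.69, 13.15, 13.15, 13.56
The 2 values of 12.69 occupy positions 7–8 → average rank (7+8)/2 = 7.5.
The 2 values of 13.15 occupy positions 9–10 → average rank (9+10)/2 = 9.5.
B has value 13.15 s → rank 9.5.

9.5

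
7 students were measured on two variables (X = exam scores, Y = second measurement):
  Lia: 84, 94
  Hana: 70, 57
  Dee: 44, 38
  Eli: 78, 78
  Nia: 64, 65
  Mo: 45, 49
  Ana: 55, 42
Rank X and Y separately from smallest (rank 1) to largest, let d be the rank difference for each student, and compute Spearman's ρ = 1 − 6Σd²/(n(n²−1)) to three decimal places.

Ranks of variable 1: 7, 5, 1, 6, 4, 2, 3
Ranks of variable 2: 7, 4, 1, 6, 5, 3, 2
d = r₁ − r₂: 0, 1, 0, 0, -1, -1, 1
d²: 0, 1, 0, 0, 1, 1, 1; Σd² = 4
ρ = 1 − 6·4/(7·48) = 1 − 24/336 = 0.929

0.929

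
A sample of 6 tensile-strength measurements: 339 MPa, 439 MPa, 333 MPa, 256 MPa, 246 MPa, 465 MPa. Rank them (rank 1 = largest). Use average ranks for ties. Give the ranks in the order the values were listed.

3, 2, 4, 5, 6, 1

Sorted (descending): 465, 439, 339, 333, 256, 246
No ties — each value takes its position as its rank.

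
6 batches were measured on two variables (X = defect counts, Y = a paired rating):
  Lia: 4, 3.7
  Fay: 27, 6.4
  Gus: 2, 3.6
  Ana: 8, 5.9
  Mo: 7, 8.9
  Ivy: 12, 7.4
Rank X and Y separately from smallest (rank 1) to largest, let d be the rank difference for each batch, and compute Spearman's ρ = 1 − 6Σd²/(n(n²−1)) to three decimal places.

0.600

Ranks of variable 1: 2, 6, 1, 4, 3, 5
Ranks of variable 2: 2, 4, 1, 3, 6, 5
d = r₁ − r₂: 0, 2, 0, 1, -3, 0
d²: 0, 4, 0, 1, 9, 0; Σd² = 14
ρ = 1 − 6·14/(6·35) = 1 − 84/210 = 0.600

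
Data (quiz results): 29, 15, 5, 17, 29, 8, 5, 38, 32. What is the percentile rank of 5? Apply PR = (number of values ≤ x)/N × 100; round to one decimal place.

N = 9.
Strictly below 5: 0. Equal to 5: 2.
PR = 2/9 × 100 = 22.2

22.2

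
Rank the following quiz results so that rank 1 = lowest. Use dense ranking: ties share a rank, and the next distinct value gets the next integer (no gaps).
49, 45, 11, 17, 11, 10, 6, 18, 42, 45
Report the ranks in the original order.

8, 7, 3, 4, 3, 2, 1, 5, 6, 7

Sorted (ascending): 6, 10, 11, 11, 17, 18, 42, 45, 45, 49
The 2 values of 11 share dense rank 3.
The 2 values of 45 share dense rank 7.
Remaining distinct values take the next consecutive integers.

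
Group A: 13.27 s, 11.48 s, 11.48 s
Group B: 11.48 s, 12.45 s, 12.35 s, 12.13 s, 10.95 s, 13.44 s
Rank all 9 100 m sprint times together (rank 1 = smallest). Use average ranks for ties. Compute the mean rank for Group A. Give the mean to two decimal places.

Sorted (ascending): 10.95, 11.48, 11.48, 11.48, 12.13, 12.35, 12.45, 13.27, 13.44
The 3 values of 11.48 occupy positions 2–4 → average rank 3.
Group A values → pooled ranks: 13.27→8, 11.48→3, 11.48→3
Mean rank = (8 + 3 + 3) / 3 = 4.67

4.67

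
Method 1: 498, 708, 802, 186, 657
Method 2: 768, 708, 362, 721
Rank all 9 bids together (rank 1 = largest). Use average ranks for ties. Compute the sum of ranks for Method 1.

Sorted (descending): 802, 768, 721, 708, 708, 657, 498, 362, 186
The 2 values of 708 occupy positions 4–5 → average rank (4+5)/2 = 4.5.
Method 1 values → pooled ranks: 498→7, 708→4.5, 802→1, 186→9, 657→6
Rank sum = 7 + 4.5 + 1 + 9 + 6 = 27.5

27.5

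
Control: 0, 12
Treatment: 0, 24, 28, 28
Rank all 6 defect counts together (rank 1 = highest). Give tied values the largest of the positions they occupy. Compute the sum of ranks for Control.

Sorted (descending): 28, 28, 24, 12, 0, 0
The 2 values of 28 occupy positions 1–2 → each gets rank 2.
The 2 values of 0 occupy positions 5–6 → each gets rank 6.
Control values → pooled ranks: 0→6, 12→4
Rank sum = 6 + 4 = 10

10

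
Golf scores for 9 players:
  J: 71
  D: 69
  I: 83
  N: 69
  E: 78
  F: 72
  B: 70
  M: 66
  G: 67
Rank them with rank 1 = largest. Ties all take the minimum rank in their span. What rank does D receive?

6

Sorted (descending): 83, 78, 72, 71, 70, 69, 69, 67, 66
The 2 values of 69 occupy positions 6–7 → each gets rank 6.
D has value 69 → rank 6.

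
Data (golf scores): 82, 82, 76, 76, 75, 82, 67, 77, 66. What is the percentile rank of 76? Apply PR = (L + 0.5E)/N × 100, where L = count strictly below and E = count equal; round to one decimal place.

44.4

N = 9.
Strictly below 76: 3. Equal to 76: 2.
PR = (3 + 0.5·2)/9 × 100 = 44.4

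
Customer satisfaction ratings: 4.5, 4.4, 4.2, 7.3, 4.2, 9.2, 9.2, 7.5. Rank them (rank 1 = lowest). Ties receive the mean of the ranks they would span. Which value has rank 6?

7.5

Sorted (ascending): 4.2, 4.2, 4.4, 4.5, 7.3, 7.5, 9.2, 9.2
The 2 values of 4.2 occupy positions 1–2 → average rank (1+2)/2 = 1.5.
The 2 values of 9.2 occupy positions 7–8 → average rank (7+8)/2 = 7.5.
Rank 6 → value 7.5.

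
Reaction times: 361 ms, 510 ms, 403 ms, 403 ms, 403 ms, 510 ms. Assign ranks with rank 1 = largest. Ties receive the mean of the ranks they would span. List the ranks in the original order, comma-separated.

6, 1.5, 4, 4, 4, 1.5

Sorted (descending): 510, 510, 403, 403, 403, 361
The 2 values of 510 occupy positions 1–2 → average rank (1+2)/2 = 1.5.
The 3 values of 403 occupy positions 3–5 → average rank 4.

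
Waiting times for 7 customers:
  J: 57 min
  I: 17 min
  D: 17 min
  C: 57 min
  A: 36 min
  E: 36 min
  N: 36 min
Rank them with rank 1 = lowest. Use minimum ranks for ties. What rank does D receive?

Sorted (ascending): 17, 17, 36, 36, 36, 57, 57
The 2 values of 17 occupy positions 1–2 → each gets rank 1.
The 3 values of 36 occupy positions 3–5 → each gets rank 3.
The 2 values of 57 occupy positions 6–7 → each gets rank 6.
D has value 17 min → rank 1.

1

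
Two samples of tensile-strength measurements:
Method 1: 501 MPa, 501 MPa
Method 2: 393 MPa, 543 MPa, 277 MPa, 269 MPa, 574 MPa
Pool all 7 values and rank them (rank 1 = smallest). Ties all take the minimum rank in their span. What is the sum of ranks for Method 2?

Sorted (ascending): 269, 277, 393, 501, 501, 543, 574
The 2 values of 501 occupy positions 4–5 → each gets rank 4.
Method 2 values → pooled ranks: 393→3, 543→6, 277→2, 269→1, 574→7
Rank sum = 3 + 6 + 2 + 1 + 7 = 19

19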